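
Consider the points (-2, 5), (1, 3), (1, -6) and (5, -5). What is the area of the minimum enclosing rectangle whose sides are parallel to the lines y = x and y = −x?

In coordinates u = x + y, v = x − y the rectangle is axis-aligned; the map (x,y)→(u,v) scales areas by 2.
u-values: 3, 4, -5, 0; range = 4 − (-5) = 9.
v-values: -7, -2, 7, 10; range = 10 − (-7) = 17.
Area = (9 × 17) / 2 = 76.5.

76.5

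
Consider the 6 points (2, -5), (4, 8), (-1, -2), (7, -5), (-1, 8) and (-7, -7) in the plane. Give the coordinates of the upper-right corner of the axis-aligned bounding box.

(7, 8)

x-range [-7, 7], y-range [-7, 8].
The upper-right corner is (7, 8).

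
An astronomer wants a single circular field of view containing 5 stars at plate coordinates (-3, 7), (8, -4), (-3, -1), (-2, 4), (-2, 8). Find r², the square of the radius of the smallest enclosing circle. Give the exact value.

A smallest enclosing disk is always determined by at most three of the input points on its boundary.
The farthest pair is (8, -4)–(-2, 8) with squared distance 244. The circle on this segment as diameter has centre (3, 2) and r² = 244/4 = 61.
Check (-3, 7): distance² to centre = 61 ≤ 61, so it lies inside.
All remaining points lie in this disk, and no smaller disk contains both endpoints, so this is the minimum enclosing circle.

61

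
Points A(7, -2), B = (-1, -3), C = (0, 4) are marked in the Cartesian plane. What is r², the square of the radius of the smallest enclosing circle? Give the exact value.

Side lengths²: AB² = 65, AC² = 85, BC² = 50.
Since AC² = 85 < 65 + 50 = 115, the triangle is acute, so the smallest enclosing circle is the circumcircle.
Circumcentre = (59/22, 1/22), r² = 5525/242.

5525/242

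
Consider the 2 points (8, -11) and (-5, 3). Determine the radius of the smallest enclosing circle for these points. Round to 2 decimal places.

The smallest circle enclosing two points has them as diameter endpoints.
Centre = midpoint = (1.5, -4); r² = |(8, -11)−(-5, 3)|²/4 = 365/4 = 91.25.
r = √(91.25) ≈ 9.55.

9.55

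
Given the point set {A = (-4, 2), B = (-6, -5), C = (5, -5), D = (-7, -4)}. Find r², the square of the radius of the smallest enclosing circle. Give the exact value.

The minimum enclosing circle is determined by three boundary points: A, C, D.
Their circumcentre is (-0.9, -3.3) with r² = 37.7.
The farthest remaining point B is at distance² 28.9 ≤ 37.7.

37.7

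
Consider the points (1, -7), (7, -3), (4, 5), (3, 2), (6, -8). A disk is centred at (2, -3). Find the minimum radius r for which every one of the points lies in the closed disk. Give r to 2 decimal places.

The required radius is the distance from (2, -3) to the farthest point.
Squared distances: 17, 25, 68, 26, 41.
Maximum is 68, attained at (4, 5).
r = √68 ≈ 8.25.

8.25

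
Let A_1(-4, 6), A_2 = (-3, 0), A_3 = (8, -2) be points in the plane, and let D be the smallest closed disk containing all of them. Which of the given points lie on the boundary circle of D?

Side lengths²: A_1A_2² = 37, A_1A_3² = 208, A_2A_3² = 125.
Since A_1A_3² = 208 ≥ 125 + 37 = 162, the angle opposite A_1A_3 is not acute, so the smallest enclosing circle has A_1A_3 as diameter.
Centre = midpoint of A_1A_3 = (2, 2), r² = 208/4 = 52.
The points at distance exactly r from the centre are A_1, A_3 — 2 points.

A_1, A_3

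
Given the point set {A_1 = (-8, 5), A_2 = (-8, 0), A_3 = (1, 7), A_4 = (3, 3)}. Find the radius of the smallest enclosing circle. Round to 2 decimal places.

5.81

A smallest enclosing disk is always determined by at most three of the input points on its boundary.
The minimum enclosing circle is determined by three boundary points: A_2, A_3, A_4.
Their circumcentre is (-2.8, 2.6) with r² = 33.8.
The farthest remaining point A_1 is at distance² 32.8 ≤ 33.8.
r = √(33.8) ≈ 5.81.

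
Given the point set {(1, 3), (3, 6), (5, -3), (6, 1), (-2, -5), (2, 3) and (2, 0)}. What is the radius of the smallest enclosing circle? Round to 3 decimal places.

6.042

A smallest enclosing disk is always determined by at most three of the input points on its boundary.
The farthest pair is (3, 6)–(-2, -5) with squared distance 146. The circle on this segment as diameter has centre (0.5, 0.5) and r² = 146/4 = 36.5.
Check (1, 3): distance² to centre = 6.5 ≤ 36.5, so it lies inside.
All remaining points lie in this disk, and no smaller disk contains both endpoints, so this is the minimum enclosing circle.
r = √(36.5) ≈ 6.042.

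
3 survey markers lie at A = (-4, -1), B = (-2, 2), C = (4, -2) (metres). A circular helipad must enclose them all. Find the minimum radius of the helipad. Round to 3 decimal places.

4.031

Side lengths²: AB² = 13, AC² = 65, BC² = 52.
Since AC² = 65 ≥ 52 + 13 = 65, the angle opposite AC is not acute, so the smallest enclosing circle has AC as diameter.
Centre = midpoint of AC = (0, -1.5), r² = 65/4 = 16.25.
r = √(16.25) ≈ 4.031.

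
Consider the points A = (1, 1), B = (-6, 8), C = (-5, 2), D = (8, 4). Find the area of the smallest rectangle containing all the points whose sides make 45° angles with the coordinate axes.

135

In coordinates u = x + y, v = x − y the rectangle is axis-aligned; the map (x,y)→(u,v) scales areas by 2.
u-values: 2, 2, -3, 12; range = 12 − (-3) = 15.
v-values: 0, -14, -7, 4; range = 4 − (-14) = 18.
Area = (15 × 18) / 2 = 135.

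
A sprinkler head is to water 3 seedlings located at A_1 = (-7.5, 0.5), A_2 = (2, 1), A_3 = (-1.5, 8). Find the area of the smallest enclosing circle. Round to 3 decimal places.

Side lengths²: A_1A_2² = 90.5, A_1A_3² = 92.25, A_2A_3² = 61.25.
Since A_1A_3² = 92.25 < 90.5 + 61.25 = 151.75, the triangle is acute, so the smallest enclosing circle is the circumcircle.
Circumcentre = (-149/52, 153/52), r² = 37105/1352.
Area = π·r² = π·37105/1352 ≈ 86.220.

86.220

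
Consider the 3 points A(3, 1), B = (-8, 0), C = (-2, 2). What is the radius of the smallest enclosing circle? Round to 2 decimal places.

Side lengths²: AB² = 122, AC² = 26, BC² = 40.
Since AB² = 122 ≥ 40 + 26 = 66, the angle opposite AB is not acute, so the smallest enclosing circle has AB as diameter.
Centre = midpoint of AB = (-2.5, 0.5), r² = 122/4 = 30.5.
r = √(30.5) ≈ 5.52.

5.52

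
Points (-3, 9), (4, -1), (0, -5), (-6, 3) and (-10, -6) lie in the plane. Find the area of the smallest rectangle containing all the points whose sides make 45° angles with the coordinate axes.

187

In coordinates u = x + y, v = x − y the rectangle is axis-aligned; the map (x,y)→(u,v) scales areas by 2.
u-values: 6, 3, -5, -3, -16; range = 6 − (-16) = 22.
v-values: -12, 5, 5, -9, -4; range = 5 − (-12) = 17.
Area = (22 × 17) / 2 = 187.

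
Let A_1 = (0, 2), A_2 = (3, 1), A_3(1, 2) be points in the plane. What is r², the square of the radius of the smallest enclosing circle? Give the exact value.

2.5

Side lengths²: A_1A_2² = 10, A_1A_3² = 1, A_2A_3² = 5.
Since A_1A_2² = 10 ≥ 5 + 1 = 6, the angle opposite A_1A_2 is not acute, so the smallest enclosing circle has A_1A_2 as diameter.
Centre = midpoint of A_1A_2 = (1.5, 1.5), r² = 10/4 = 2.5.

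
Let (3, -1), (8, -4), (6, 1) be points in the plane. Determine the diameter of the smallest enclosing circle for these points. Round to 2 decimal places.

5.96

Call the three points A, B, C in the order given.
Side lengths²: AB² = 34, AC² = 13, BC² = 29.
Since AB² = 34 < 29 + 13 = 42, the triangle is acute, so the smallest enclosing circle is the circumcircle.
Circumcentre = (221/38, -75/38), r² = 6409/722.
Diameter = 2r = 2√(6409/722) ≈ 5.96.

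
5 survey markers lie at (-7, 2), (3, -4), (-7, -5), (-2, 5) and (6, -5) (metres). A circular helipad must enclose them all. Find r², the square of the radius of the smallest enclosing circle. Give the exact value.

54.5

A smallest enclosing disk is always determined by at most three of the input points on its boundary.
The farthest pair is (-7, 2)–(6, -5) with squared distance 218. The circle on this segment as diameter has centre (-0.5, -1.5) and r² = 218/4 = 54.5.
Check (3, -4): distance² to centre = 18.5 ≤ 54.5, so it lies inside.
All remaining points lie in this disk, and no smaller disk contains both endpoints, so this is the minimum enclosing circle.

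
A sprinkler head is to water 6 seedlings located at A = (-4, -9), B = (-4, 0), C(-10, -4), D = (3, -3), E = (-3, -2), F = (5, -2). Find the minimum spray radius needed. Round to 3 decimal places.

7.566

The minimum enclosing circle of a finite set is fixed by two of the points (as a diameter) or three (as a circumcircle).
The farthest pair is C–F with squared distance 229. The circle on this segment as diameter has centre (-2.5, -3) and r² = 229/4 = 57.25.
Check A: distance² to centre = 38.25 ≤ 57.25, so it lies inside.
All remaining points lie in this disk, and no smaller disk contains both endpoints, so this is the minimum enclosing circle.
r = √(57.25) ≈ 7.566.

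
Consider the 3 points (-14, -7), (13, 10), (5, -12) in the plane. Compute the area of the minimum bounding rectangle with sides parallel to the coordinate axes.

x ranges over [-14, 13], width 27.
y ranges over [-12, 10], height 22.
Area = 27 × 22 = 594.

594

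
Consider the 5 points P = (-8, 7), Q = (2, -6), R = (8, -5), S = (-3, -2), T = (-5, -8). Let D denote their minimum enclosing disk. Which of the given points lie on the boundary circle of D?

The minimum enclosing circle of a finite set is fixed by two of the points (as a diameter) or three (as a circumcircle).
The minimum enclosing circle is determined by three boundary points: P, R, T.
Their circumcentre is (-3/17, 13/17) with r² = 28925/289.
The farthest remaining point Q is at distance² 14594/289 ≤ 28925/289.
The points at distance exactly r from the centre are P, R, T — 3 points.

P, R, T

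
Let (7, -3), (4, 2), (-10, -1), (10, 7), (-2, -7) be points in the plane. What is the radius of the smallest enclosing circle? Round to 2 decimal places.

10.77

The minimum enclosing circle of a finite set is fixed by two of the points (as a diameter) or three (as a circumcircle).
The farthest pair is (-10, -1)–(10, 7) with squared distance 464. The circle on this segment as diameter has centre (0, 3) and r² = 464/4 = 116.
Check (7, -3): distance² to centre = 85 ≤ 116, so it lies inside.
All remaining points lie in this disk, and no smaller disk contains both endpoints, so this is the minimum enclosing circle.
r = √116 ≈ 10.77.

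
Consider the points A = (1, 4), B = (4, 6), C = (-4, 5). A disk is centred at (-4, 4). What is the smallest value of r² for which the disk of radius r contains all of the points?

68

The required radius is the distance from (-4, 4) to the farthest point.
Squared distances: 25, 68, 1.
Maximum is 68, attained at B.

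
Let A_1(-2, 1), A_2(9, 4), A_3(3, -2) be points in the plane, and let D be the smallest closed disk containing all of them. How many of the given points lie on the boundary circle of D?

2

Side lengths²: A_1A_2² = 130, A_1A_3² = 34, A_2A_3² = 72.
Since A_1A_2² = 130 ≥ 72 + 34 = 106, the angle opposite A_1A_2 is not acute, so the smallest enclosing circle has A_1A_2 as diameter.
Centre = midpoint of A_1A_2 = (3.5, 2.5), r² = 130/4 = 32.5.
The points at distance exactly r from the centre are A_1, A_2 — 2 points.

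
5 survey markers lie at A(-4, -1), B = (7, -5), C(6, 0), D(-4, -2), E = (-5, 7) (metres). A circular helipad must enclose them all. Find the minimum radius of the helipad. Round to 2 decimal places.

A smallest enclosing disk is always determined by at most three of the input points on its boundary.
The farthest pair is B–E with squared distance 288. The circle on this segment as diameter has centre (1, 1) and r² = 288/4 = 72.
Check A: distance² to centre = 29 ≤ 72, so it lies inside.
All remaining points lie in this disk, and no smaller disk contains both endpoints, so this is the minimum enclosing circle.
r = √72 ≈ 8.49.

8.49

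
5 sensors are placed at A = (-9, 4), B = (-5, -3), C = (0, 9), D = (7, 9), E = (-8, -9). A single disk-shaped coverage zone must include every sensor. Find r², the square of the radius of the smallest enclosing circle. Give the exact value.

A smallest enclosing disk is always determined by at most three of the input points on its boundary.
The farthest pair is D–E with squared distance 549. The circle on this segment as diameter has centre (-0.5, 0) and r² = 549/4 = 137.25.
Check A: distance² to centre = 88.25 ≤ 137.25, so it lies inside.
All remaining points lie in this disk, and no smaller disk contains both endpoints, so this is the minimum enclosing circle.

137.25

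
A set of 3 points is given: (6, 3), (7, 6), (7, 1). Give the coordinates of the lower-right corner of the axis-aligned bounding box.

(7, 1)

x-range [6, 7], y-range [1, 6].
The lower-right corner is (7, 1).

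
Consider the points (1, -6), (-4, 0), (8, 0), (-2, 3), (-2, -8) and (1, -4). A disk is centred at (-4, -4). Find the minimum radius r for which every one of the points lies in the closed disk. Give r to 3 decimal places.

12.649

The required radius is the distance from (-4, -4) to the farthest point.
Squared distances: 29, 16, 160, 53, 20, 25.
Maximum is 160, attained at (8, 0).
r = √160 ≈ 12.649.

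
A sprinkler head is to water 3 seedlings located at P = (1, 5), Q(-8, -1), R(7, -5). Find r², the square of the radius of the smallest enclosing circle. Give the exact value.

53261/882

Side lengths²: PQ² = 117, PR² = 136, QR² = 241.
Since QR² = 241 < 136 + 117 = 253, the triangle is acute, so the smallest enclosing circle is the circumcircle.
Circumcentre = (-17/42, -37/14), r² = 53261/882.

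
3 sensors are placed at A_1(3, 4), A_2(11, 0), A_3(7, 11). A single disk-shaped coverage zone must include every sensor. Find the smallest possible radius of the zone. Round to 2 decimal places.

5.86

Side lengths²: A_1A_2² = 80, A_1A_3² = 65, A_2A_3² = 137.
Since A_2A_3² = 137 < 80 + 65 = 145, the triangle is acute, so the smallest enclosing circle is the circumcircle.
Circumcentre = (313/36, 97/18), r² = 44525/1296.
r = √(44525/1296) ≈ 5.86.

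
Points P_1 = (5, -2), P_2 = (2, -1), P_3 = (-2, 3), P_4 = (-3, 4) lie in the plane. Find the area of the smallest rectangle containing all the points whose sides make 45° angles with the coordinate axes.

In coordinates u = x + y, v = x − y the rectangle is axis-aligned; the map (x,y)→(u,v) scales areas by 2.
u-values: 3, 1, 1, 1; range = 3 − 1 = 2.
v-values: 7, 3, -5, -7; range = 7 − (-7) = 14.
Area = (2 × 14) / 2 = 14.

14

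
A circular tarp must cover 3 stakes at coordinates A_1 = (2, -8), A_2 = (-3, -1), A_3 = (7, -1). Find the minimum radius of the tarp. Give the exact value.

37/7

Side lengths²: A_1A_2² = 74, A_1A_3² = 74, A_2A_3² = 100.
Since A_2A_3² = 100 < 74 + 74 = 148, the triangle is acute, so the smallest enclosing circle is the circumcircle.
Circumcentre = (2, -19/7), r² = 1369/49.
r = √(1369/49) = 37/7.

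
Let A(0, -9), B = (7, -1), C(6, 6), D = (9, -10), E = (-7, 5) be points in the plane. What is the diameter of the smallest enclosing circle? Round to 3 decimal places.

A smallest enclosing disk is always determined by at most three of the input points on its boundary.
The farthest pair is D–E with squared distance 481. The circle on this segment as diameter has centre (1, -2.5) and r² = 481/4 = 120.25.
Check A: distance² to centre = 43.25 ≤ 120.25, so it lies inside.
All remaining points lie in this disk, and no smaller disk contains both endpoints, so this is the minimum enclosing circle.
Diameter = 2r = 2√(120.25) ≈ 21.932.

21.932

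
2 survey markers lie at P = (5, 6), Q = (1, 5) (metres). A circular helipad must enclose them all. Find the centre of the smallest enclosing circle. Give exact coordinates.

(3, 5.5)

The smallest circle enclosing two points has them as diameter endpoints.
Centre = midpoint = (3, 5.5); r² = |PQ|²/4 = 17/4 = 4.25.
Centre = (3, 5.5).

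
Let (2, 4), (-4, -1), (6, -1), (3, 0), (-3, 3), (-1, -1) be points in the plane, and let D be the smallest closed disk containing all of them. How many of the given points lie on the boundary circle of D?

By Welzl's lemma the MEC is supported by two points (diametrically opposite) or three points (on a circumcircle).
The minimum enclosing circle is determined by three boundary points: (-4, -1), (6, -1), (-3, 3).
Their circumcentre is (1, -0.125) with r² = 25.765625.
The farthest remaining point (2, 4) is at distance² 18.015625 ≤ 25.765625.
The points at distance exactly r from the centre are (-4, -1), (6, -1), (-3, 3) — 3 points.

3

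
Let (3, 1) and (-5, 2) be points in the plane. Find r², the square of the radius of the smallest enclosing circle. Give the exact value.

The smallest circle enclosing two points has them as diameter endpoints.
Centre = midpoint = (-1, 1.5); r² = |(3, 1)−(-5, 2)|²/4 = 65/4 = 16.25.

16.25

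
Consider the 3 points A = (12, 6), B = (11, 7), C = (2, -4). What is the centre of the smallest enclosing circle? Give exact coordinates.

(6.5, 1.5)

Side lengths²: AB² = 2, AC² = 200, BC² = 202.
Since BC² = 202 ≥ 200 + 2 = 202, the angle opposite BC is not acute, so the smallest enclosing circle has BC as diameter.
Centre = midpoint of BC = (6.5, 1.5), r² = 202/4 = 50.5.
Centre = (6.5, 1.5).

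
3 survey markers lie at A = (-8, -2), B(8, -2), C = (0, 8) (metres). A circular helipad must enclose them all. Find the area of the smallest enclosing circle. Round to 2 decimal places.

Side lengths²: AB² = 256, AC² = 164, BC² = 164.
Since AB² = 256 < 164 + 164 = 328, the triangle is acute, so the smallest enclosing circle is the circumcircle.
Circumcentre = (0, -0.2), r² = 67.24.
Area = π·r² = π·67.24 ≈ 211.24.

211.24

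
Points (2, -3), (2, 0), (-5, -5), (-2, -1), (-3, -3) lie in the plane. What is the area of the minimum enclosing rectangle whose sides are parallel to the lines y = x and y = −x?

In coordinates u = x + y, v = x − y the rectangle is axis-aligned; the map (x,y)→(u,v) scales areas by 2.
u-values: -1, 2, -10, -3, -6; range = 2 − (-10) = 12.
v-values: 5, 2, 0, -1, 0; range = 5 − (-1) = 6.
Area = (12 × 6) / 2 = 36.

36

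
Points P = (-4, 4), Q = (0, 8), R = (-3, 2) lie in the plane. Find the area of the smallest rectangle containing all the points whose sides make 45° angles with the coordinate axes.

In coordinates u = x + y, v = x − y the rectangle is axis-aligned; the map (x,y)→(u,v) scales areas by 2.
u-values: 0, 8, -1; range = 8 − (-1) = 9.
v-values: -8, -8, -5; range = -5 − (-8) = 3.
Area = (9 × 3) / 2 = 13.5.

13.5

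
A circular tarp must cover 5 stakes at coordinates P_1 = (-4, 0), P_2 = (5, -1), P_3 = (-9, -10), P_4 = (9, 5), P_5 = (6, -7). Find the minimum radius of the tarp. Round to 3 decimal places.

11.715

A smallest enclosing disk is always determined by at most three of the input points on its boundary.
The farthest pair is P_3–P_4 with squared distance 549. The circle on this segment as diameter has centre (0, -2.5) and r² = 549/4 = 137.25.
Check P_1: distance² to centre = 22.25 ≤ 137.25, so it lies inside.
All remaining points lie in this disk, and no smaller disk contains both endpoints, so this is the minimum enclosing circle.
r = √(137.25) ≈ 11.715.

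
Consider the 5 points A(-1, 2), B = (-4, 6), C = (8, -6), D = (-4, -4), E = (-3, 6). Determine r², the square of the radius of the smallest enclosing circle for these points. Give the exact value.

72

The farthest pair is B–C with squared distance 288. The circle on this segment as diameter has centre (2, 0) and r² = 288/4 = 72.
Check A: distance² to centre = 13 ≤ 72, so it lies inside.
All remaining points lie in this disk, and no smaller disk contains both endpoints, so this is the minimum enclosing circle.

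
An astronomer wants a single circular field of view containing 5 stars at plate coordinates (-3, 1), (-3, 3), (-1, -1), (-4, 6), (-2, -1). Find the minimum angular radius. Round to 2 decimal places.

The minimum enclosing circle of a finite set is fixed by two of the points (as a diameter) or three (as a circumcircle).
The farthest pair is (-1, -1)–(-4, 6) with squared distance 58. The circle on this segment as diameter has centre (-2.5, 2.5) and r² = 58/4 = 14.5.
Check (-3, 1): distance² to centre = 2.5 ≤ 14.5, so it lies inside.
All remaining points lie in this disk, and no smaller disk contains both endpoints, so this is the minimum enclosing circle.
r = √(14.5) ≈ 3.81.

3.81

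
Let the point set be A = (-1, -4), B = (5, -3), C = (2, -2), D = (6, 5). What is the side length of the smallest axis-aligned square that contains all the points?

9

The bounding box has width 7 and height 9.
An axis-aligned square enclosing the set must have side ≥ max(width, height).
So the minimum side is max(7, 9) = 9.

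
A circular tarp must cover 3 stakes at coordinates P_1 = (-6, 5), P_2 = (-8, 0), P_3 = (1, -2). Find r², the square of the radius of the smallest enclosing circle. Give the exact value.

2465/98

Side lengths²: P_1P_2² = 29, P_1P_3² = 98, P_2P_3² = 85.
Since P_1P_3² = 98 < 85 + 29 = 114, the triangle is acute, so the smallest enclosing circle is the circumcircle.
Circumcentre = (-43/14, 13/14), r² = 2465/98.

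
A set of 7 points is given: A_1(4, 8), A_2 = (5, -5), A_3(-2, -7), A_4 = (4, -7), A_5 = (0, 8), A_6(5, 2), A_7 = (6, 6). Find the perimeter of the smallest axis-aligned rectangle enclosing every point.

Width = max x − min x = 6 − (-2) = 8.
Height = max y − min y = 8 − (-7) = 15.
Perimeter = 2(8 + 15) = 46.

46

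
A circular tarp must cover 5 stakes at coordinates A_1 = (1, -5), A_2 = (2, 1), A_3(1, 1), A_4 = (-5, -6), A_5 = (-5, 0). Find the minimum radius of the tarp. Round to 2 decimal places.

By Welzl's lemma the MEC is supported by two points (diametrically opposite) or three points (on a circumcircle).
The farthest pair is A_2–A_4 with squared distance 98. The circle on this segment as diameter has centre (-1.5, -2.5) and r² = 98/4 = 24.5.
Check A_1: distance² to centre = 12.5 ≤ 24.5, so it lies inside.
All remaining points lie in this disk, and no smaller disk contains both endpoints, so this is the minimum enclosing circle.
r = √(24.5) ≈ 4.95.

4.95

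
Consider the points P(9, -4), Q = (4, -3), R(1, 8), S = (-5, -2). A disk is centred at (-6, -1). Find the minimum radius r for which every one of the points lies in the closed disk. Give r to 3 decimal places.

The required radius is the distance from (-6, -1) to the farthest point.
Squared distances: 234, 104, 130, 2.
Maximum is 234, attained at P.
r = √234 ≈ 15.297.

15.297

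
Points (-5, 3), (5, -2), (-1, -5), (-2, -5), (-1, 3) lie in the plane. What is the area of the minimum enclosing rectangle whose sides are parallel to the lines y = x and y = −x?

In coordinates u = x + y, v = x − y the rectangle is axis-aligned; the map (x,y)→(u,v) scales areas by 2.
u-values: -2, 3, -6, -7, 2; range = 3 − (-7) = 10.
v-values: -8, 7, 4, 3, -4; range = 7 − (-8) = 15.
Area = (10 × 15) / 2 = 75.

75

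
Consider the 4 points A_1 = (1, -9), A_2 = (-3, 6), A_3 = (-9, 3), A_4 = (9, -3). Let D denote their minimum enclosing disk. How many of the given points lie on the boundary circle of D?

2

A smallest enclosing disk is always determined by at most three of the input points on its boundary.
The farthest pair is A_3–A_4 with squared distance 360. The circle on this segment as diameter has centre (0, 0) and r² = 360/4 = 90.
Check A_1: distance² to centre = 82 ≤ 90, so it lies inside.
All remaining points lie in this disk, and no smaller disk contains both endpoints, so this is the minimum enclosing circle.
The points at distance exactly r from the centre are A_3, A_4 — 2 points.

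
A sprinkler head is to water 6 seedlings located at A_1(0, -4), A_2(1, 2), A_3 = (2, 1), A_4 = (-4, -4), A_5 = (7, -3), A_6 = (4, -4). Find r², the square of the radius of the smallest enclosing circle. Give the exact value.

30.5

The minimum enclosing circle of a finite set is fixed by two of the points (as a diameter) or three (as a circumcircle).
The farthest pair is A_4–A_5 with squared distance 122. The circle on this segment as diameter has centre (1.5, -3.5) and r² = 122/4 = 30.5.
Check A_1: distance² to centre = 2.5 ≤ 30.5, so it lies inside.
All remaining points lie in this disk, and no smaller disk contains both endpoints, so this is the minimum enclosing circle.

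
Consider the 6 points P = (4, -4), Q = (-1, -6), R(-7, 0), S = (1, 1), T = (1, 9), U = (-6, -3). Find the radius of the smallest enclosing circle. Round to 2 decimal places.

The minimum enclosing circle of a finite set is fixed by two of the points (as a diameter) or three (as a circumcircle).
The farthest pair is Q–T with squared distance 229. The circle on this segment as diameter has centre (0, 1.5) and r² = 229/4 = 57.25.
Check P: distance² to centre = 46.25 ≤ 57.25, so it lies inside.
All remaining points lie in this disk, and no smaller disk contains both endpoints, so this is the minimum enclosing circle.
r = √(57.25) ≈ 7.57.

7.57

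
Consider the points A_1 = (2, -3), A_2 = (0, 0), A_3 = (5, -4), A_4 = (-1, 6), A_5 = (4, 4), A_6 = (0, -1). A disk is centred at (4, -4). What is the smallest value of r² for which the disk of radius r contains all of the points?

125

The required radius is the distance from (4, -4) to the farthest point.
Squared distances: 5, 32, 1, 125, 64, 25.
Maximum is 125, attained at A_4.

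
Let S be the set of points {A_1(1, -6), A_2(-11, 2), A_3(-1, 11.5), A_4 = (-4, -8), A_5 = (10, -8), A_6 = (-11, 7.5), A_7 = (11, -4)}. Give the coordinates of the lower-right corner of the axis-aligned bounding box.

x-range [-11, 11], y-range [-8, 11.5].
The lower-right corner is (11, -8).

(11, -8)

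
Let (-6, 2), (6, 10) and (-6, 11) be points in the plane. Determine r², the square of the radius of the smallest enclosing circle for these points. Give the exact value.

Call the three points A, B, C in the order given.
Side lengths²: AB² = 208, AC² = 81, BC² = 145.
Since AB² = 208 < 145 + 81 = 226, the triangle is acute, so the smallest enclosing circle is the circumcircle.
Circumcentre = (-1/3, 6.5), r² = 1885/36.

1885/36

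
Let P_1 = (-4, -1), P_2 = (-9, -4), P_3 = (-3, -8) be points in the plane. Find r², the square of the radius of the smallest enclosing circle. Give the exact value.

5525/361

Side lengths²: P_1P_2² = 34, P_1P_3² = 50, P_2P_3² = 52.
Since P_2P_3² = 52 < 50 + 34 = 84, the triangle is acute, so the smallest enclosing circle is the circumcircle.
Circumcentre = (-98/19, -90/19), r² = 5525/361.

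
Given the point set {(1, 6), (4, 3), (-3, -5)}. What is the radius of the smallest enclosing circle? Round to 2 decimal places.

5.85

Call the three points A, B, C in the order given.
Side lengths²: AB² = 18, AC² = 137, BC² = 113.
Since AC² = 137 ≥ 113 + 18 = 131, the angle opposite AC is not acute, so the smallest enclosing circle has AC as diameter.
Centre = midpoint of AC = (-1, 0.5), r² = 137/4 = 34.25.
r = √(34.25) ≈ 5.85.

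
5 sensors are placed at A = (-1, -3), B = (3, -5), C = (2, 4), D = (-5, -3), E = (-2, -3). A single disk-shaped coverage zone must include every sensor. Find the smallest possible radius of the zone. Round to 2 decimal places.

The minimum enclosing circle is determined by three boundary points: B, C, D.
Their circumcentre is (-0.2, -0.8) with r² = 27.88.
The farthest remaining point E is at distance² 8.08 ≤ 27.88.
r = √(27.88) ≈ 5.28.

5.28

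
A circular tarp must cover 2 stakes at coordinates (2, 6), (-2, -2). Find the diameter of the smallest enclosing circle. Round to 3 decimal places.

8.944

The smallest circle enclosing two points has them as diameter endpoints.
Centre = midpoint = (0, 2); r² = |(2, 6)−(-2, -2)|²/4 = 80/4 = 20.
Diameter = 2r = 2√20 ≈ 8.944.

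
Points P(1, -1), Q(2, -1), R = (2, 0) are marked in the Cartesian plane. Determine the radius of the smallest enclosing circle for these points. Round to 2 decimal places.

0.71

Side lengths²: PQ² = 1, PR² = 2, QR² = 1.
Since PR² = 2 ≥ 1 + 1 = 2, the angle opposite PR is not acute, so the smallest enclosing circle has PR as diameter.
Centre = midpoint of PR = (1.5, -0.5), r² = 2/4 = 0.5.
r = √(0.5) ≈ 0.71.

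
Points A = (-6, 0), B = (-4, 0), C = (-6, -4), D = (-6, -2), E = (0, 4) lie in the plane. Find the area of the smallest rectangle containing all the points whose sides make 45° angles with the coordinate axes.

In coordinates u = x + y, v = x − y the rectangle is axis-aligned; the map (x,y)→(u,v) scales areas by 2.
u-values: -6, -4, -10, -8, 4; range = 4 − (-10) = 14.
v-values: -6, -4, -2, -4, -4; range = -2 − (-6) = 4.
Area = (14 × 4) / 2 = 28.

28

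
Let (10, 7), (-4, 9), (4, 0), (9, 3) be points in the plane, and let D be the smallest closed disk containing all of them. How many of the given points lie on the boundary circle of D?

The minimum enclosing circle is determined by three boundary points: (10, 7), (-4, 9), (9, 3).
Their circumcentre is (163/58, 387/58) with r² = 87125/1682.
The farthest remaining point (4, 0) is at distance² 77265/1682 ≤ 87125/1682.
The points at distance exactly r from the centre are (10, 7), (-4, 9), (9, 3) — 3 points.

3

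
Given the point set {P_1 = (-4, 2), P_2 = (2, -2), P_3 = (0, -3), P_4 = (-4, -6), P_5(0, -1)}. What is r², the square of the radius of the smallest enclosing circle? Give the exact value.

A smallest enclosing disk is always determined by at most three of the input points on its boundary.
The minimum enclosing circle is determined by three boundary points: P_1, P_2, P_4.
Their circumcentre is (-7/3, -2) with r² = 169/9.
The farthest remaining point P_3 is at distance² 58/9 ≤ 169/9.

169/9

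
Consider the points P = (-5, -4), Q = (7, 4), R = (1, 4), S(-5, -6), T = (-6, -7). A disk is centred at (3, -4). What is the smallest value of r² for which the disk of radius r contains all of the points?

90

The required radius is the distance from (3, -4) to the farthest point.
Squared distances: 64, 80, 68, 68, 90.
Maximum is 90, attained at T.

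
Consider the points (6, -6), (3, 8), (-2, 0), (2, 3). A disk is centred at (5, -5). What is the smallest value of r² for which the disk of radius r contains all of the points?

173

The required radius is the distance from (5, -5) to the farthest point.
Squared distances: 2, 173, 74, 73.
Maximum is 173, attained at (3, 8).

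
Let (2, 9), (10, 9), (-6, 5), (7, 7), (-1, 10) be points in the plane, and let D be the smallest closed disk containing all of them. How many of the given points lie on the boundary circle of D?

2

By Welzl's lemma the MEC is supported by two points (diametrically opposite) or three points (on a circumcircle).
The farthest pair is (10, 9)–(-6, 5) with squared distance 272. The circle on this segment as diameter has centre (2, 7) and r² = 272/4 = 68.
Check (2, 9): distance² to centre = 4 ≤ 68, so it lies inside.
All remaining points lie in this disk, and no smaller disk contains both endpoints, so this is the minimum enclosing circle.
The points at distance exactly r from the centre are (10, 9), (-6, 5) — 2 points.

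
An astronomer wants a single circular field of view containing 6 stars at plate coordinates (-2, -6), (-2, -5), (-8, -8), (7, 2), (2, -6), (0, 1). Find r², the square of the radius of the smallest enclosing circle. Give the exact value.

81.25

The farthest pair is (-8, -8)–(7, 2) with squared distance 325. The circle on this segment as diameter has centre (-0.5, -3) and r² = 325/4 = 81.25.
Check (-2, -6): distance² to centre = 11.25 ≤ 81.25, so it lies inside.
All remaining points lie in this disk, and no smaller disk contains both endpoints, so this is the minimum enclosing circle.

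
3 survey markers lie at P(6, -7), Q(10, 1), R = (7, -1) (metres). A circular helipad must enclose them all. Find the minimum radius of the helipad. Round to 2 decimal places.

Side lengths²: PQ² = 80, PR² = 37, QR² = 13.
Since PQ² = 80 ≥ 37 + 13 = 50, the angle opposite PQ is not acute, so the smallest enclosing circle has PQ as diameter.
Centre = midpoint of PQ = (8, -3), r² = 80/4 = 20.
r = √20 ≈ 4.47.

4.47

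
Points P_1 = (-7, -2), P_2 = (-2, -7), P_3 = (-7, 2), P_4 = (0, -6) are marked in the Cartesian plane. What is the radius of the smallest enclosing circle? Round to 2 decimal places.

5.32

A smallest enclosing disk is always determined by at most three of the input points on its boundary.
The farthest pair is P_3–P_4 with squared distance 113. The circle on this segment as diameter has centre (-3.5, -2) and r² = 113/4 = 28.25.
Check P_1: distance² to centre = 12.25 ≤ 28.25, so it lies inside.
All remaining points lie in this disk, and no smaller disk contains both endpoints, so this is the minimum enclosing circle.
r = √(28.25) ≈ 5.32.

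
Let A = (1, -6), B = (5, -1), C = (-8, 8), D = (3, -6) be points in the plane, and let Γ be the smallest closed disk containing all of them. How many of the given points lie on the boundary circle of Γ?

2

By Welzl's lemma the MEC is supported by two points (diametrically opposite) or three points (on a circumcircle).
The farthest pair is C–D with squared distance 317. The circle on this segment as diameter has centre (-2.5, 1) and r² = 317/4 = 79.25.
Check A: distance² to centre = 61.25 ≤ 79.25, so it lies inside.
All remaining points lie in this disk, and no smaller disk contains both endpoints, so this is the minimum enclosing circle.
The points at distance exactly r from the centre are C, D — 2 points.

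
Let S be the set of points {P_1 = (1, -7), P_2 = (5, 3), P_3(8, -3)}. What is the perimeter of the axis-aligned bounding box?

34

Width = max x − min x = 8 − 1 = 7.
Height = max y − min y = 3 − (-7) = 10.
Perimeter = 2(7 + 10) = 34.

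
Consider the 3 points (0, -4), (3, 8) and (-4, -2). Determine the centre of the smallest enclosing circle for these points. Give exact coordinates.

(11/18, 20/9)

Call the three points A, B, C in the order given.
Side lengths²: AB² = 153, AC² = 20, BC² = 149.
Since AB² = 153 < 149 + 20 = 169, the triangle is acute, so the smallest enclosing circle is the circumcircle.
Circumcentre = (11/18, 20/9), r² = 12665/324.
Centre = (11/18, 20/9).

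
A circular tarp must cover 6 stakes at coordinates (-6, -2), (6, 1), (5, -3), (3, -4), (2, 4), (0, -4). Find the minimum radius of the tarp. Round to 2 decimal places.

By Welzl's lemma the MEC is supported by two points (diametrically opposite) or three points (on a circumcircle).
The farthest pair is (-6, -2)–(6, 1) with squared distance 153. The circle on this segment as diameter has centre (0, -0.5) and r² = 153/4 = 38.25.
Check (5, -3): distance² to centre = 31.25 ≤ 38.25, so it lies inside.
All remaining points lie in this disk, and no smaller disk contains both endpoints, so this is the minimum enclosing circle.
r = √(38.25) ≈ 6.18.

6.18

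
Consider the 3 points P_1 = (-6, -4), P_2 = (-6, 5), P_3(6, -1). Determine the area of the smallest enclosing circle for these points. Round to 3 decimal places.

Side lengths²: P_1P_2² = 81, P_1P_3² = 153, P_2P_3² = 180.
Since P_2P_3² = 180 < 153 + 81 = 234, the triangle is acute, so the smallest enclosing circle is the circumcircle.
Circumcentre = (-0.75, 0.5), r² = 47.8125.
Area = π·r² = π·47.8125 ≈ 150.207.

150.207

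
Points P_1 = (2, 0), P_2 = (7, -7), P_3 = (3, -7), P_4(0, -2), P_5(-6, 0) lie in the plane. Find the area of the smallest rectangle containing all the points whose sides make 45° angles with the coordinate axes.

80

In coordinates u = x + y, v = x − y the rectangle is axis-aligned; the map (x,y)→(u,v) scales areas by 2.
u-values: 2, 0, -4, -2, -6; range = 2 − (-6) = 8.
v-values: 2, 14, 10, 2, -6; range = 14 − (-6) = 20.
Area = (8 × 20) / 2 = 80.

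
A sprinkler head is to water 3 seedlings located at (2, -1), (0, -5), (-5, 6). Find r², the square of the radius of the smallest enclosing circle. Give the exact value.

Call the three points A, B, C in the order given.
Side lengths²: AB² = 20, AC² = 98, BC² = 146.
Since BC² = 146 ≥ 98 + 20 = 118, the angle opposite BC is not acute, so the smallest enclosing circle has BC as diameter.
Centre = midpoint of BC = (-2.5, 0.5), r² = 146/4 = 36.5.

36.5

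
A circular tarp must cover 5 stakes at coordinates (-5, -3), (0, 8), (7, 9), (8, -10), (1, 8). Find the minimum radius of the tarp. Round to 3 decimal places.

9.932

A smallest enclosing disk is always determined by at most three of the input points on its boundary.
The minimum enclosing circle is determined by three boundary points: (-5, -3), (7, 9), (8, -10).
Their circumcentre is (4.65, -0.65) with r² = 98.645.
The farthest remaining point (0, 8) is at distance² 96.445 ≤ 98.645.
r = √(98.645) ≈ 9.932.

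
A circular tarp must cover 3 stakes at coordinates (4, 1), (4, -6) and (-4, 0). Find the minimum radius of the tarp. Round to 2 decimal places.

5.04

Call the three points A, B, C in the order given.
Side lengths²: AB² = 49, AC² = 65, BC² = 100.
Since BC² = 100 < 65 + 49 = 114, the triangle is acute, so the smallest enclosing circle is the circumcircle.
Circumcentre = (0.375, -2.5), r² = 25.390625.
r = √(25.390625) ≈ 5.04.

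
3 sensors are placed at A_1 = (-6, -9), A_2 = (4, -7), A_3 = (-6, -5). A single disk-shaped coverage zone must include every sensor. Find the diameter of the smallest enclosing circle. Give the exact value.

10.4

Side lengths²: A_1A_2² = 104, A_1A_3² = 16, A_2A_3² = 104.
Since A_2A_3² = 104 < 104 + 16 = 120, the triangle is acute, so the smallest enclosing circle is the circumcircle.
Circumcentre = (-1.2, -7), r² = 27.04.
Diameter = 2r = 2√(27.04) = 10.4.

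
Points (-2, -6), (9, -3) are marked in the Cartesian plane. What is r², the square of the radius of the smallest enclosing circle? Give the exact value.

The smallest circle enclosing two points has them as diameter endpoints.
Centre = midpoint = (3.5, -4.5); r² = |(-2, -6)−(9, -3)|²/4 = 130/4 = 32.5.

32.5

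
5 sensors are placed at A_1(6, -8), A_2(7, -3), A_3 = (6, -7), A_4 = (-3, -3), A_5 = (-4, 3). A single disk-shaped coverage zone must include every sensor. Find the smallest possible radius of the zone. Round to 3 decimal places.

7.433

A smallest enclosing disk is always determined by at most three of the input points on its boundary.
The farthest pair is A_1–A_5 with squared distance 221. The circle on this segment as diameter has centre (1, -2.5) and r² = 221/4 = 55.25.
Check A_2: distance² to centre = 36.25 ≤ 55.25, so it lies inside.
All remaining points lie in this disk, and no smaller disk contains both endpoints, so this is the minimum enclosing circle.
r = √(55.25) ≈ 7.433.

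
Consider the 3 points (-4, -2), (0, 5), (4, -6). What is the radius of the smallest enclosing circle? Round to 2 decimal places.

5.86

Call the three points A, B, C in the order given.
Side lengths²: AB² = 65, AC² = 80, BC² = 137.
Since BC² = 137 < 80 + 65 = 145, the triangle is acute, so the smallest enclosing circle is the circumcircle.
Circumcentre = (61/36, -11/18), r² = 44525/1296.
r = √(44525/1296) ≈ 5.86.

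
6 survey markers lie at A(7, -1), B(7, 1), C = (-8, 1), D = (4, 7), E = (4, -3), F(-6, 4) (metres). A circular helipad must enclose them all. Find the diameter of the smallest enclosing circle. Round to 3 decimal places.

A smallest enclosing disk is always determined by at most three of the input points on its boundary.
The minimum enclosing circle is determined by three boundary points: A, C, D.
Their circumcentre is (-15/38, 15/19) with r² = 83585/1444.
The farthest remaining point B is at distance² 79025/1444 ≤ 83585/1444.
Diameter = 2r = 2√(83585/1444) ≈ 15.216.

15.216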